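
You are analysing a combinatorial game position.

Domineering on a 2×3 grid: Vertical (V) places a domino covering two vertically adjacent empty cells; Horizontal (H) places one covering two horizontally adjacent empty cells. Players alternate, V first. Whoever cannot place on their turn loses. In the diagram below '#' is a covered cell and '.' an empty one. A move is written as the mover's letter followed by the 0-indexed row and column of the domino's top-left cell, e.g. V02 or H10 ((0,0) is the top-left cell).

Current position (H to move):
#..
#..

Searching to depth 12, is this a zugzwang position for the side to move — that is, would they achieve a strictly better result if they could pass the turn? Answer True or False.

zugzwang(#../#.., H) = False

p1 H@[#../#..]: H01[###/#..]+1* H11[#../###]+1
p2 V@[###/#..] terminal -1; root [#../#..] d12
suppose H passes — search the same position with V to move:
pass> p1 V@[#../#..]: V01[##./##.]+1* V02[#.#/#.#]+1
pass> p2 H@[##./##.] terminal -1; root [#../#..] d12
for H: play +1, pass -1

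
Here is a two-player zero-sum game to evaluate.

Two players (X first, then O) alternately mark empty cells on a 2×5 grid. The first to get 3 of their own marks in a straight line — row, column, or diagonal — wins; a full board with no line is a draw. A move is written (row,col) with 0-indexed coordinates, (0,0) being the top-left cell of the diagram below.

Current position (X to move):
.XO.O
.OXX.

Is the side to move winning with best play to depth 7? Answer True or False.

[.XO.O/.OXX.] X move#1: (0,0):-1/XXO.O/.OXX., (0,3):+0/.XOXO/.OXX., (1,0):-1/.XO.O/XOXX., (1,4):+1/.XO.O/.OXXX*
[.XO.O/.OXXX] end (terminal -1, O#2); searched .XO.O/.OXX. to 7

X winning at [.XO.O/.OXX.]: True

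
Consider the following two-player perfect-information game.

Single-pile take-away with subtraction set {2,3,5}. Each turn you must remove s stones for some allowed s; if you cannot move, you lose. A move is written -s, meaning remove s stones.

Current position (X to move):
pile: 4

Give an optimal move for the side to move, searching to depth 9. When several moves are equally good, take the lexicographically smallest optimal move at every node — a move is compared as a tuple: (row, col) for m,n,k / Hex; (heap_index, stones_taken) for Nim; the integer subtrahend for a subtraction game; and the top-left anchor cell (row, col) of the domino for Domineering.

X's best at [4]: -3

p1 X@[4]: -2[2]-1 -3[1]+1*
p2 O@[1] terminal -1; root [4] d9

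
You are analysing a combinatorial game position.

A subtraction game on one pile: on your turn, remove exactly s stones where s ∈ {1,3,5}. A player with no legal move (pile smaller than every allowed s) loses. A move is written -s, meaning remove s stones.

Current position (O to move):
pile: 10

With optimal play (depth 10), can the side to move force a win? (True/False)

[10] O move#1: -1:-1/9*, -3:-1/7, -5:-1/5
[9] X move#2: -1:+1/8*, -3:+1/6, -5:+1/4
[8] O move#3: -1:-1/7*, -3:-1/5, -5:-1/3
[7] X move#4: -1:+1/6*, -3:+1/4, -5:+1/2
[6] O move#5: -1:-1/5*, -3:-1/3, -5:-1/1
[5] X move#6: -1:+1/4*, -3:+1/2, -5:+1/0
[4] O move#7: -1:-1/3*, -3:-1/1
[3] X move#8: -1:+1/2*, -3:+1/0
[2] O move#9: -1:-1/1*
[1] X move#10: -1:+1/0*
[0] end (terminal -1, O#11); searched 10 to 10

O winning at [10]: False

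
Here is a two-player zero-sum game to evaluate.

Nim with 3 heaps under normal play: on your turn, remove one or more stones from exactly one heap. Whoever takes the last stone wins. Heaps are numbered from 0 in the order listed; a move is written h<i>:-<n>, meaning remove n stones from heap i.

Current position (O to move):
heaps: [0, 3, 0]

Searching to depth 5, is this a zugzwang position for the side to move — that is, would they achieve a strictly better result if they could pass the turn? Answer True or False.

p1 O@[(0,3,0)]: h1:-1[(0,2,0)]-1 h1:-2[(0,1,0)]-1 h1:-3[(0,0,0)]+1*
p2 X@[(0,0,0)] terminal -1; root [(0,3,0)] d5
suppose O passes — search the same position with X to move:
pass> p1 X@[(0,3,0)]: h1:-1[(0,2,0)]-1 h1:-2[(0,1,0)]-1 h1:-3[(0,0,0)]+1*
pass> p2 O@[(0,0,0)] terminal -1; root [(0,3,0)] d5
for O: play +1, pass -1

zugzwang((0,3,0), O) = False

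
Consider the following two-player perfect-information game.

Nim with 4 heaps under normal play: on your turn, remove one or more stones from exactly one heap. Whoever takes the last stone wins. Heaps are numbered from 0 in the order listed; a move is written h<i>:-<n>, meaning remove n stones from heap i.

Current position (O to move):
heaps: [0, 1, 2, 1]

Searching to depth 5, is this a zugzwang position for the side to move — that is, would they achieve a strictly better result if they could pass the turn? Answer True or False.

zugzwang((0,1,2,1), O) = False

[(0,1,2,1)] O move#1: h1:-1:-1/(0,0,2,1), h2:-1:-1/(0,1,1,1), h2:-2:+1/(0,1,0,1)*, h3:-1:-1/(0,1,2,0)
[(0,1,0,1)] X move#2: h1:-1:-1/(0,0,0,1)*, h3:-1:-1/(0,1,0,0)
[(0,0,0,1)] O move#3: h3:-1:+1/(0,0,0,0)*
[(0,0,0,0)] end (terminal -1, X#4); searched (0,1,2,1) to 5
pass branch (X moves first from the same position):
  | [(0,1,2,1)] X move#1: h1:-1:-1/(0,0,2,1), h2:-1:-1/(0,1,1,1), h2:-2:+1/(0,1,0,1)*, h3:-1:-1/(0,1,2,0)
  | [(0,1,0,1)] O move#2: h1:-1:-1/(0,0,0,1)*, h3:-1:-1/(0,1,0,0)
  | [(0,0,0,1)] X move#3: h3:-1:+1/(0,0,0,0)*
  | [(0,0,0,0)] end (terminal -1, O#4); searched (0,1,2,1) to 5
O moving scores +1; O passing scores -1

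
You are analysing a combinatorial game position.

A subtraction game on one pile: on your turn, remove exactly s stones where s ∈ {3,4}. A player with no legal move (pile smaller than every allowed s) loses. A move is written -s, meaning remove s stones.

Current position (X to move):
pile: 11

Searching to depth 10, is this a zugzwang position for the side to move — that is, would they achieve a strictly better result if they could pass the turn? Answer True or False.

p1 X@[11]: -3[8]+1* -4[7]+1
p2 O@[8]: -3[5]-1* -4[4]-1
p3 X@[5]: -3[2]+1* -4[1]+1
p4 O@[2] terminal -1; root [11] d10
if X skipped the turn, O would face:
~ p1 O@[11]: -3[8]+1* -4[7]+1
~ p2 X@[8]: -3[5]-1* -4[4]-1
~ p3 O@[5]: -3[2]+1* -4[1]+1
~ p4 X@[2] terminal -1; root [11] d10
compare (X): move=+1 vs pass=-1

zugzwang(11, X) = False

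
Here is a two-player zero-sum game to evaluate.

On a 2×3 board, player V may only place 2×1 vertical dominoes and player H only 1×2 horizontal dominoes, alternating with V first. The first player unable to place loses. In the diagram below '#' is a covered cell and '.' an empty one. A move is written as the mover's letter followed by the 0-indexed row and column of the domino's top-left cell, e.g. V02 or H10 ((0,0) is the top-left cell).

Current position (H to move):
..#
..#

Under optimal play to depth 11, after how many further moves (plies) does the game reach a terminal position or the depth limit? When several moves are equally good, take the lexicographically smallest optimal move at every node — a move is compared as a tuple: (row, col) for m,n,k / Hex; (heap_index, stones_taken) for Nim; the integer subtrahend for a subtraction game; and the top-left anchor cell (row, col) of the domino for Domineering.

PV length from [..#/..#]: 1 ply

ply 1, H at ..#/..# | H00=+1→###/..#*; H10=+1→..#/###
ply 2: ###/..# is terminal -1 (V); from ..#/..# depth 11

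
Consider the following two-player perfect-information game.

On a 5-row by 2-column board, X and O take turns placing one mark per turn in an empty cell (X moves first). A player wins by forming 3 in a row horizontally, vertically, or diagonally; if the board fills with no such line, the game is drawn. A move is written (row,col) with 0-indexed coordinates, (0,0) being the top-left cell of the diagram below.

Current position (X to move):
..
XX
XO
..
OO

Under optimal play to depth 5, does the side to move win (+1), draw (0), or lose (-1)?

value(../XX/XO/../OO, X) = +1

p1 X@[../XX/XO/../OO]: (0,0)[X./XX/XO/../OO]+1* (0,1)[.X/XX/XO/../OO]-1 (3,0)[../XX/XO/X./OO]+1 (3,1)[../XX/XO/.X/OO]+1
p2 O@[X./XX/XO/../OO] terminal -1; root [../XX/XO/../OO] d5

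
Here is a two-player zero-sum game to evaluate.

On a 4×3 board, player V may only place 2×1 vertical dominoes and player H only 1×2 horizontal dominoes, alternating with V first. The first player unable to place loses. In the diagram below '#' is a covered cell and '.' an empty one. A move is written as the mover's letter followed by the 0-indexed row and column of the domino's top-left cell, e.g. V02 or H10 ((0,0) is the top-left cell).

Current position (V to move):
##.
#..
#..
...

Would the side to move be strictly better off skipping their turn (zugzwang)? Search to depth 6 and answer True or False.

zugzwang(##./#../#../..., V) = False

p1 V@[##./#../#../...]: V02[###/#.#/#../...]-1 V11[##./##./##./...]+1* V12[##./#.#/#.#/...]+1 V21[##./#../##./.#.]+1 V22[##./#../#.#/..#]+1
p2 H@[##./##./##./...]: H30[##./##./##./##.]-1* H31[##./##./##./.##]-1
p3 V@[##./##./##./##.]: V02[###/###/##./##.]+1* V12[##./###/###/##.]+1 V22[##./##./###/###]+1
p4 H@[###/###/##./##.] terminal -1; root [##./#../#../...] d6
suppose V passes — search the same position with H to move:
pass> p1 H@[##./#../#../...]: H11[##./###/#../...]-1 H21[##./#../###/...]+1* H30[##./#../#../##.]-1 H31[##./#../#../.##]-1
pass> p2 V@[##./#../###/...]: V02[###/#.#/###/...]-1*
pass> p3 H@[###/#.#/###/...]: H30[###/#.#/###/##.]+1* H31[###/#.#/###/.##]+1
pass> p4 V@[###/#.#/###/##.] terminal -1; root [##./#../#../...] d6
for V: play +1, pass -1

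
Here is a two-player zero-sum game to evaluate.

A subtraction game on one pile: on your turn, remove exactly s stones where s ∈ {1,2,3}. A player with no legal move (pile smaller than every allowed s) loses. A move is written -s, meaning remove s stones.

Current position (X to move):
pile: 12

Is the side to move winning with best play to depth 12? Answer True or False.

[12] X move#1: -1:-1/11*, -2:-1/10, -3:-1/9
[11] O move#2: -1:-1/10, -2:-1/9, -3:+1/8*
[8] X move#3: -1:-1/7*, -2:-1/6, -3:-1/5
[7] O move#4: -1:-1/6, -2:-1/5, -3:+1/4*
[4] X move#5: -1:-1/3*, -2:-1/2, -3:-1/1
[3] O move#6: -1:-1/2, -2:-1/1, -3:+1/0*
[0] end (terminal -1, X#7); searched 12 to 12

X winning at [12]: False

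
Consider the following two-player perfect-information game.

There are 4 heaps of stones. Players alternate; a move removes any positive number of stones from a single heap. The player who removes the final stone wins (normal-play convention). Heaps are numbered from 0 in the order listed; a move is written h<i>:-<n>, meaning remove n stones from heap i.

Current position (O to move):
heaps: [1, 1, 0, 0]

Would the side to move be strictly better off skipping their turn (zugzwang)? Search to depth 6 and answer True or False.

ply 1, O at (1,1,0,0) | h0:-1=-1→(0,1,0,0)*; h1:-1=-1→(1,0,0,0)
ply 2, X at (0,1,0,0) | h1:-1=+1→(0,0,0,0)*
ply 3: (0,0,0,0) is terminal -1 (O); from (1,1,0,0) depth 6
suppose O passes — search the same position with X to move:
pass> ply 1, X at (1,1,0,0) | h0:-1=-1→(0,1,0,0)*; h1:-1=-1→(1,0,0,0)
pass> ply 2, O at (0,1,0,0) | h1:-1=+1→(0,0,0,0)*
pass> ply 3: (0,0,0,0) is terminal -1 (X); from (1,1,0,0) depth 6
for O: play -1, pass +1

zugzwang((1,1,0,0), O) = True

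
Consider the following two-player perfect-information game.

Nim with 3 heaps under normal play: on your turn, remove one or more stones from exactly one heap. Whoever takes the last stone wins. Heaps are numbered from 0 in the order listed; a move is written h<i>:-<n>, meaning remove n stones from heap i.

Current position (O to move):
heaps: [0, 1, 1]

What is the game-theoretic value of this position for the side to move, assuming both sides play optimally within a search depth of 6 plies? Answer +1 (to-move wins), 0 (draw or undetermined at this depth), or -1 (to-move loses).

value((0,1,1), O) = -1

p1 O@[(0,1,1)]: h1:-1[(0,0,1)]-1* h2:-1[(0,1,0)]-1
p2 X@[(0,0,1)]: h2:-1[(0,0,0)]+1*
p3 O@[(0,0,0)] terminal -1; root [(0,1,1)] d6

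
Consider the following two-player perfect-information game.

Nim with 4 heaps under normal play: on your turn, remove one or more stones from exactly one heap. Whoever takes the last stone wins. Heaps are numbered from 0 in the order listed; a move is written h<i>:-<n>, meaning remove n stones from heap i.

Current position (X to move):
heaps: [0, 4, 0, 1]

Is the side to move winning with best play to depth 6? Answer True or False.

X winning at [(0,4,0,1)]: True

ply 1, X at (0,4,0,1) | h1:-1=-1→(0,3,0,1); h1:-2=-1→(0,2,0,1); h1:-3=+1→(0,1,0,1)*; h1:-4=-1→(0,0,0,1); h3:-1=-1→(0,4,0,0)
ply 2, O at (0,1,0,1) | h1:-1=-1→(0,0,0,1)*; h3:-1=-1→(0,1,0,0)
ply 3, X at (0,0,0,1) | h3:-1=+1→(0,0,0,0)*
ply 4: (0,0,0,0) is terminal -1 (O); from (0,4,0,1) depth 6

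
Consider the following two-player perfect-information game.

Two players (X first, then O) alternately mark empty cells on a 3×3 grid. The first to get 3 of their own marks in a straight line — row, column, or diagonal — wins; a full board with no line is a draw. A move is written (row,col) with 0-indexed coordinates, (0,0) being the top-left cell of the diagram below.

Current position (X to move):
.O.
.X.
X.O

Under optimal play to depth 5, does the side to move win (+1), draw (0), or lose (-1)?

value(.O./.X./X.O, X) = +1

p1 X@[.O./.X./X.O]: (0,0)[XO./.X./X.O]+1* (0,2)[.OX/.X./X.O]+1 (1,0)[.O./XX./X.O]+1 (1,2)[.O./.XX/X.O]+1 (2,1)[.O./.X./XXO]-1
p2 O@[XO./.X./X.O]: (0,2)[XOO/.X./X.O]-1* (1,0)[XO./OX./X.O]-1 (1,2)[XO./.XO/X.O]-1 (2,1)[XO./.X./XOO]-1
p3 X@[XOO/.X./X.O]: (1,0)[XOO/XX./X.O]+1* (1,2)[XOO/.XX/X.O]+0 (2,1)[XOO/.X./XXO]-1
p4 O@[XOO/XX./X.O] terminal -1; root [.O./.X./X.O] d5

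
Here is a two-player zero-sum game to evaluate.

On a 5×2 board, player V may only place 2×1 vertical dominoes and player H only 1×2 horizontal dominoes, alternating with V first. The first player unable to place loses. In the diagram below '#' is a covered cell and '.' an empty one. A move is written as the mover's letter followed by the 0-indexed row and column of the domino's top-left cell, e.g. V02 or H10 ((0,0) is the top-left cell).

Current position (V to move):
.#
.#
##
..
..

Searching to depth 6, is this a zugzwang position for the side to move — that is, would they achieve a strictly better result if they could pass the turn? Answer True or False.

zugzwang(.#/.#/##/../.., V) = False

ply 1, V at .#/.#/##/../.. | V00=-1→##/##/##/../..; V30=+1→.#/.#/##/#./#.*; V31=+1→.#/.#/##/.#/.#
ply 2: .#/.#/##/#./#. is terminal -1 (H); from .#/.#/##/../.. depth 6
if V skipped the turn, H would face:
~ ply 1, H at .#/.#/##/../.. | H30=+1→.#/.#/##/##/..*; H40=+1→.#/.#/##/../##
~ ply 2, V at .#/.#/##/##/.. | V00=-1→##/##/##/##/..*
~ ply 3, H at ##/##/##/##/.. | H40=+1→##/##/##/##/##*
~ ply 4: ##/##/##/##/## is terminal -1 (V); from .#/.#/##/../.. depth 6
compare (V): move=+1 vs pass=-1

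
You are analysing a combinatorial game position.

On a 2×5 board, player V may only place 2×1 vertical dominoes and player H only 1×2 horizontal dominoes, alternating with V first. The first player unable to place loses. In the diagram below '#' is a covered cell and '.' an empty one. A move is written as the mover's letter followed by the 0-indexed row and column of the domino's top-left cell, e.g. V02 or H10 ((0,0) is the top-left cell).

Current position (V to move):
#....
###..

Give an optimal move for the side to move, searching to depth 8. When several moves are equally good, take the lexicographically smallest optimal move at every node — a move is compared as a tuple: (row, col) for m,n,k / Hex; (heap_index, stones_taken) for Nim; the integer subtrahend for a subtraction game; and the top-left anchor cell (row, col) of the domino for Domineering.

V's best at [#..../###..]: V03

p1 V@[#..../###..]: V03[#..#./####.]+1* V04[#...#/###.#]-1
p2 H@[#..#./####.]: H01[####./####.]-1*
p3 V@[####./####.]: V04[#####/#####]+1*
p4 H@[#####/#####] terminal -1; root [#..../###..] d8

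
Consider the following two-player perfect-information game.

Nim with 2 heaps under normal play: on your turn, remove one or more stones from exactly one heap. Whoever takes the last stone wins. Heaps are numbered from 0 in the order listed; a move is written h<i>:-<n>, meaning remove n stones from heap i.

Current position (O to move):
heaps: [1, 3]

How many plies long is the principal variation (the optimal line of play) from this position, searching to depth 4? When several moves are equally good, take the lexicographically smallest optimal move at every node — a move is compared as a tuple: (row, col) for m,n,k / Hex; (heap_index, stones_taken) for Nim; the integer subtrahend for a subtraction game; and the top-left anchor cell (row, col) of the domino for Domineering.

PV length from [(1,3)]: 3 plies

p1 O@[(1,3)]: h0:-1[(0,3)]-1 h1:-1[(1,2)]-1 h1:-2[(1,1)]+1* h1:-3[(1,0)]-1
p2 X@[(1,1)]: h0:-1[(0,1)]-1* h1:-1[(1,0)]-1
p3 O@[(0,1)]: h1:-1[(0,0)]+1*
p4 X@[(0,0)] terminal -1; root [(1,3)] d4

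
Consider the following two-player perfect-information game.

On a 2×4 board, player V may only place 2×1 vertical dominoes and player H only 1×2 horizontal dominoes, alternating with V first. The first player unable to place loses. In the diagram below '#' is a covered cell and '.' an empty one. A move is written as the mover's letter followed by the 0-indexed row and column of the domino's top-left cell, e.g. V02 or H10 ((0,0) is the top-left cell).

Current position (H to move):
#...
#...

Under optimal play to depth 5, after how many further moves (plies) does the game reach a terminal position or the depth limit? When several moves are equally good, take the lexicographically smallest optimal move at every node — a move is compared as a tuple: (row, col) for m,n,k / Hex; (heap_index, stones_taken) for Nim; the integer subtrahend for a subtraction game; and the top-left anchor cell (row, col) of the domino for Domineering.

PV length from [#.../#...]: 3 plies

[#.../#...] H move#1: H01:+1/###./#...*, H02:+1/#.##/#..., H11:+1/#.../###., H12:+1/#.../#.##
[###./#...] V move#2: V03:-1/####/#..#*
[####/#..#] H move#3: H11:+1/####/####*
[####/####] end (terminal -1, V#4); searched #.../#... to 5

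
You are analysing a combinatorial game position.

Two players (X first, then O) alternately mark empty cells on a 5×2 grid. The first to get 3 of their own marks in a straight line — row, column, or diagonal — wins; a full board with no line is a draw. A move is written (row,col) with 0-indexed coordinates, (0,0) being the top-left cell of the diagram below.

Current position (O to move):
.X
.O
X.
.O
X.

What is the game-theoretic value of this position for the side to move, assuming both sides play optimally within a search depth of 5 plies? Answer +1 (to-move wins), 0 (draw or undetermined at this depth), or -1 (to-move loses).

value(.X/.O/X./.O/X., O) = +1

ply 1, O at .X/.O/X./.O/X. | (0,0)=-1→OX/.O/X./.O/X.; (1,0)=-1→.X/OO/X./.O/X.; (2,1)=+1→.X/.O/XO/.O/X.*; (3,0)=+0→.X/.O/X./OO/X.; (4,1)=-1→.X/.O/X./.O/XO
ply 2: .X/.O/XO/.O/X. is terminal -1 (X); from .X/.O/X./.O/X. depth 5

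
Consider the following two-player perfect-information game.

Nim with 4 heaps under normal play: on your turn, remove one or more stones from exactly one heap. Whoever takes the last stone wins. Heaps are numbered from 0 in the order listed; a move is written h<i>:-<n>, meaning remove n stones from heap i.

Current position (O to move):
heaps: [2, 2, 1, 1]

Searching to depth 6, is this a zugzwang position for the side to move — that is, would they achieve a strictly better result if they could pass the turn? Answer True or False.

zugzwang((2,2,1,1), O) = True

ply 1, O at (2,2,1,1) | h0:-1=-1→(1,2,1,1)*; h0:-2=-1→(0,2,1,1); h1:-1=-1→(2,1,1,1); h1:-2=-1→(2,0,1,1); h2:-1=-1→(2,2,0,1); h3:-1=-1→(2,2,1,0)
ply 2, X at (1,2,1,1) | h0:-1=-1→(0,2,1,1); h1:-1=+1→(1,1,1,1)*; h1:-2=-1→(1,0,1,1); h2:-1=-1→(1,2,0,1); h3:-1=-1→(1,2,1,0)
ply 3, O at (1,1,1,1) | h0:-1=-1→(0,1,1,1)*; h1:-1=-1→(1,0,1,1); h2:-1=-1→(1,1,0,1); h3:-1=-1→(1,1,1,0)
ply 4, X at (0,1,1,1) | h1:-1=+1→(0,0,1,1)*; h2:-1=+1→(0,1,0,1); h3:-1=+1→(0,1,1,0)
ply 5, O at (0,0,1,1) | h2:-1=-1→(0,0,0,1)*; h3:-1=-1→(0,0,1,0)
ply 6, X at (0,0,0,1) | h3:-1=+1→(0,0,0,0)*
ply 7: (0,0,0,0) is terminal -1 (O); from (2,2,1,1) depth 6
if O skipped the turn, X would face:
~ ply 1, X at (2,2,1,1) | h0:-1=-1→(1,2,1,1)*; h0:-2=-1→(0,2,1,1); h1:-1=-1→(2,1,1,1); h1:-2=-1→(2,0,1,1); h2:-1=-1→(2,2,0,1); h3:-1=-1→(2,2,1,0)
~ ply 2, O at (1,2,1,1) | h0:-1=-1→(0,2,1,1); h1:-1=+1→(1,1,1,1)*; h1:-2=-1→(1,0,1,1); h2:-1=-1→(1,2,0,1); h3:-1=-1→(1,2,1,0)
~ ply 3, X at (1,1,1,1) | h0:-1=-1→(0,1,1,1)*; h1:-1=-1→(1,0,1,1); h2:-1=-1→(1,1,0,1); h3:-1=-1→(1,1,1,0)
~ ply 4, O at (0,1,1,1) | h1:-1=+1→(0,0,1,1)*; h2:-1=+1→(0,1,0,1); h3:-1=+1→(0,1,1,0)
~ ply 5, X at (0,0,1,1) | h2:-1=-1→(0,0,0,1)*; h3:-1=-1→(0,0,1,0)
~ ply 6, O at (0,0,0,1) | h3:-1=+1→(0,0,0,0)*
~ ply 7: (0,0,0,0) is terminal -1 (X); from (2,2,1,1) depth 6
compare (O): move=-1 vs pass=+1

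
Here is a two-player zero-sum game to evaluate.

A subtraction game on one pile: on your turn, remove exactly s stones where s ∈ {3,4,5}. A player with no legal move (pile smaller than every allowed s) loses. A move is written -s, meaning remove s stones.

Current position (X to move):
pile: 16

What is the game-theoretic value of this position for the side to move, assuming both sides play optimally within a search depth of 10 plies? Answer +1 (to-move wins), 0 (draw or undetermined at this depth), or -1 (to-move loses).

p1 X@[16]: -3[13]-1* -4[12]-1 -5[11]-1
p2 O@[13]: -3[10]+1* -4[9]+1 -5[8]+1
p3 X@[10]: -3[7]-1* -4[6]-1 -5[5]-1
p4 O@[7]: -3[4]-1 -4[3]-1 -5[2]+1*
p5 X@[2] terminal -1; root [16] d10

value(16, X) = -1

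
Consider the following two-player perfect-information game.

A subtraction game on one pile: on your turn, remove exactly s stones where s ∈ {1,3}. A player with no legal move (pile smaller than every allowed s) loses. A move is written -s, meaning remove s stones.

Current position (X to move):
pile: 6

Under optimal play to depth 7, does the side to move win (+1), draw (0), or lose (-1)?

ply 1, X at 6 | -1=-1→5*; -3=-1→3
ply 2, O at 5 | -1=+1→4*; -3=+1→2
ply 3, X at 4 | -1=-1→3*; -3=-1→1
ply 4, O at 3 | -1=+1→2*; -3=+1→0
ply 5, X at 2 | -1=-1→1*
ply 6, O at 1 | -1=+1→0*
ply 7: 0 is terminal -1 (X); from 6 depth 7

value(6, X) = -1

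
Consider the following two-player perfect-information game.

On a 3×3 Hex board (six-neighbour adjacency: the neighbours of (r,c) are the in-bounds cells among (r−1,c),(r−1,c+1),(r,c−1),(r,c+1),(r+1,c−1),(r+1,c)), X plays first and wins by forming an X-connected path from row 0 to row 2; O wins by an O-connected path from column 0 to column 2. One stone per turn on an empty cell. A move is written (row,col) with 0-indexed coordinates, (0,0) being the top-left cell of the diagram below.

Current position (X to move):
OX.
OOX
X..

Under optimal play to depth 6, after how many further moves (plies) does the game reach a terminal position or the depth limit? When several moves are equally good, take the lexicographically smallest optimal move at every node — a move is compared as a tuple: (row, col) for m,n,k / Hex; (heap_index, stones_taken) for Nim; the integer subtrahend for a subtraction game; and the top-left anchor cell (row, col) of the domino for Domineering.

PV length from [OX./OOX/X..]: 3 plies

ply 1, X at OX./OOX/X.. | (0,2)=+1→OXX/OOX/X..*; (2,1)=-1→OX./OOX/XX.; (2,2)=-1→OX./OOX/X.X
ply 2, O at OXX/OOX/X.. | (2,1)=-1→OXX/OOX/XO.*; (2,2)=-1→OXX/OOX/X.O
ply 3, X at OXX/OOX/XO. | (2,2)=+1→OXX/OOX/XOX*
ply 4: OXX/OOX/XOX is terminal -1 (O); from OX./OOX/X.. depth 6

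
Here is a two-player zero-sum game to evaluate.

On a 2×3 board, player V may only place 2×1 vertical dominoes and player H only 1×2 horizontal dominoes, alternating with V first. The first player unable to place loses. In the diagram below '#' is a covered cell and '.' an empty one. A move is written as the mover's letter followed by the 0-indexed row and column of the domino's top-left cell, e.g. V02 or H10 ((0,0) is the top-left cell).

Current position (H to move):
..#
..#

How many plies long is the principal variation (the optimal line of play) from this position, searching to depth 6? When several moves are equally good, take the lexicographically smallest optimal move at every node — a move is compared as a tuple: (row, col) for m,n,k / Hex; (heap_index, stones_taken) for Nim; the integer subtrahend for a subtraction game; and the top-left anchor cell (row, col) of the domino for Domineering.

[..#/..#] H move#1: H00:+1/###/..#*, H10:+1/..#/###
[###/..#] end (terminal -1, V#2); searched ..#/..# to 6

PV length from [..#/..#]: 1 ply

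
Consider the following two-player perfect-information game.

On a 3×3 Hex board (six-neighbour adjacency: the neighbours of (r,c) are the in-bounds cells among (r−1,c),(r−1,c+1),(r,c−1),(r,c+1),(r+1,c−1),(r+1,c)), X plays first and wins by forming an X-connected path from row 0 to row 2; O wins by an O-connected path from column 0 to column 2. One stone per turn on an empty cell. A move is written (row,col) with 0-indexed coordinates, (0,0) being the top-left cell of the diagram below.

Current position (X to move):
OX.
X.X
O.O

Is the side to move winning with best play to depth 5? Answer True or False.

X winning at [OX./X.X/O.O]: True

[OX./X.X/O.O] X move#1: (0,2):-1/OXX/X.X/O.O, (1,1):-1/OX./XXX/O.O, (2,1):+1/OX./X.X/OXO*
[OX./X.X/OXO] O move#2: (0,2):-1/OXO/X.X/OXO*, (1,1):-1/OX./XOX/OXO
[OXO/X.X/OXO] X move#3: (1,1):+1/OXO/XXX/OXO*
[OXO/XXX/OXO] end (terminal -1, O#4); searched OX./X.X/O.O to 5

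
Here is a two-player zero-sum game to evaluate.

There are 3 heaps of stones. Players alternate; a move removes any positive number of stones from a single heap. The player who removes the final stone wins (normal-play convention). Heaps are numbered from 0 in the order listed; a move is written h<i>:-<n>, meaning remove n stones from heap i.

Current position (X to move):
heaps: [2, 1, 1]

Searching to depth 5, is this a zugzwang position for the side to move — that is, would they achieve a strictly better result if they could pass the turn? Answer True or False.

p1 X@[(2,1,1)]: h0:-1[(1,1,1)]-1 h0:-2[(0,1,1)]+1* h1:-1[(2,0,1)]-1 h2:-1[(2,1,0)]-1
p2 O@[(0,1,1)]: h1:-1[(0,0,1)]-1* h2:-1[(0,1,0)]-1
p3 X@[(0,0,1)]: h2:-1[(0,0,0)]+1*
p4 O@[(0,0,0)] terminal -1; root [(2,1,1)] d5
pass branch (O moves first from the same position):
  | p1 O@[(2,1,1)]: h0:-1[(1,1,1)]-1 h0:-2[(0,1,1)]+1* h1:-1[(2,0,1)]-1 h2:-1[(2,1,0)]-1
  | p2 X@[(0,1,1)]: h1:-1[(0,0,1)]-1* h2:-1[(0,1,0)]-1
  | p3 O@[(0,0,1)]: h2:-1[(0,0,0)]+1*
  | p4 X@[(0,0,0)] terminal -1; root [(2,1,1)] d5
X moving scores +1; X passing scores -1

zugzwang((2,1,1), X) = False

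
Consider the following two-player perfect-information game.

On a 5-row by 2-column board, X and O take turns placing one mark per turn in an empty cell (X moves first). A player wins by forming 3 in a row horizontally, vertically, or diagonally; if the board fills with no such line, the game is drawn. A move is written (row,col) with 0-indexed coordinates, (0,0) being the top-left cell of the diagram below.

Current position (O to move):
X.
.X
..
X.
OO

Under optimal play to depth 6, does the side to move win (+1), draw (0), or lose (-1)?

ply 1, O at X./.X/../X./OO | (0,1)=+0→XO/.X/../X./OO*; (1,0)=-1→X./OX/../X./OO; (2,0)=-1→X./.X/O./X./OO; (2,1)=+0→X./.X/.O/X./OO; (3,1)=+0→X./.X/../XO/OO
ply 2, X at XO/.X/../X./OO | (1,0)=+0→XO/XX/../X./OO*; (2,0)=+0→XO/.X/X./X./OO; (2,1)=+0→XO/.X/.X/X./OO; (3,1)=+0→XO/.X/../XX/OO
ply 3, O at XO/XX/../X./OO | (2,0)=+0→XO/XX/O./X./OO*; (2,1)=-1→XO/XX/.O/X./OO; (3,1)=-1→XO/XX/../XO/OO
ply 4, X at XO/XX/O./X./OO | (2,1)=+0→XO/XX/OX/X./OO*; (3,1)=+0→XO/XX/O./XX/OO
ply 5, O at XO/XX/OX/X./OO | (3,1)=+0→XO/XX/OX/XO/OO*
ply 6: XO/XX/OX/XO/OO is terminal +0 (X); from X./.X/../X./OO depth 6

value(X./.X/../X./OO, O) = 0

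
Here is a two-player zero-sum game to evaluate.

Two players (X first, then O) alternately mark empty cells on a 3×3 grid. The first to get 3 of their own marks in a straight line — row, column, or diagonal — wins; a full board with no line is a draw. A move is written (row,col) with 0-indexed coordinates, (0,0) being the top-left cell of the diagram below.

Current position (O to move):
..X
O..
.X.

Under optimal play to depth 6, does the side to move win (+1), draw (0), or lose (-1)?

value(..X/O../.X., O) = 0

ply 1, O at ..X/O../.X. | (0,0)=-1→O.X/O../.X.; (0,1)=-1→.OX/O../.X.; (1,1)=+0→..X/OO./.X.*; (1,2)=-1→..X/O.O/.X.; (2,0)=-1→..X/O../OX.; (2,2)=-1→..X/O../.XO
ply 2, X at ..X/OO./.X. | (0,0)=-1→X.X/OO./.X.; (0,1)=-1→.XX/OO./.X.; (1,2)=+0→..X/OOX/.X.*; (2,0)=-1→..X/OO./XX.; (2,2)=-1→..X/OO./.XX
ply 3, O at ..X/OOX/.X. | (0,0)=-1→O.X/OOX/.X.; (0,1)=-1→.OX/OOX/.X.; (2,0)=-1→..X/OOX/OX.; (2,2)=+0→..X/OOX/.XO*
ply 4, X at ..X/OOX/.XO | (0,0)=+0→X.X/OOX/.XO*; (0,1)=-1→.XX/OOX/.XO; (2,0)=-1→..X/OOX/XXO
ply 5, O at X.X/OOX/.XO | (0,1)=+0→XOX/OOX/.XO*; (2,0)=-1→X.X/OOX/OXO
ply 6, X at XOX/OOX/.XO | (2,0)=+0→XOX/OOX/XXO*
ply 7: XOX/OOX/XXO is terminal +0 (O); from ..X/O../.X. depth 6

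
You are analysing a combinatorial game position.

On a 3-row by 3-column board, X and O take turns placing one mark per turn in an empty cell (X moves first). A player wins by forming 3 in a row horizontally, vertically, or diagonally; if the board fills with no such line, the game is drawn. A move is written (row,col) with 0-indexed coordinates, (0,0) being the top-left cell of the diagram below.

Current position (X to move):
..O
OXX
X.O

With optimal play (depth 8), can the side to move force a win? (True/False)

X winning at [..O/OXX/X.O]: False

[..O/OXX/X.O] X move#1: (0,0):+0/X.O/OXX/X.O*, (0,1):+0/.XO/OXX/X.O, (2,1):+0/..O/OXX/XXO
[X.O/OXX/X.O] O move#2: (0,1):+0/XOO/OXX/X.O*, (2,1):+0/X.O/OXX/XOO
[XOO/OXX/X.O] X move#3: (2,1):+0/XOO/OXX/XXO*
[XOO/OXX/XXO] end (terminal +0, O#4); searched ..O/OXX/X.O to 8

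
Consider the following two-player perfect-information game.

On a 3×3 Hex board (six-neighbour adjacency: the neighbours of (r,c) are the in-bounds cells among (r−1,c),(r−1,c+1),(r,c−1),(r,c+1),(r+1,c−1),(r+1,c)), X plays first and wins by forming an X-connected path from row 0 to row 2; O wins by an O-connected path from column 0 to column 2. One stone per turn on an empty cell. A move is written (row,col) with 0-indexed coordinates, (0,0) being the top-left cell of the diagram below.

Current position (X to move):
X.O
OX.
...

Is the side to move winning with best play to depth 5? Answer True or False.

X winning at [X.O/OX./...]: True

ply 1, X at X.O/OX./... | (0,1)=+1→XXO/OX./...*; (1,2)=-1→X.O/OXX/...; (2,0)=-1→X.O/OX./X..; (2,1)=-1→X.O/OX./.X.; (2,2)=-1→X.O/OX./..X
ply 2, O at XXO/OX./... | (1,2)=-1→XXO/OXO/...*; (2,0)=-1→XXO/OX./O..; (2,1)=-1→XXO/OX./.O.; (2,2)=-1→XXO/OX./..O
ply 3, X at XXO/OXO/... | (2,0)=+1→XXO/OXO/X..*; (2,1)=+1→XXO/OXO/.X.; (2,2)=+1→XXO/OXO/..X
ply 4: XXO/OXO/X.. is terminal -1 (O); from X.O/OX./... depth 5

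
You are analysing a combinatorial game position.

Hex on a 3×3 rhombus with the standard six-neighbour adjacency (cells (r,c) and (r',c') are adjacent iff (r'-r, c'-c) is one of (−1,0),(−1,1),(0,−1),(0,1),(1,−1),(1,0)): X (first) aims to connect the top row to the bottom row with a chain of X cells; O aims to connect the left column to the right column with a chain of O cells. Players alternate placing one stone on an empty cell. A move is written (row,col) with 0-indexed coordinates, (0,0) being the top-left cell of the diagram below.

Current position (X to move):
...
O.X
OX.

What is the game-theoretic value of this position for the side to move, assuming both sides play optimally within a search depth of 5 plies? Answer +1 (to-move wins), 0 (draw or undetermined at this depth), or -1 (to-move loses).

p1 X@[.../O.X/OX.]: (0,0)[X../O.X/OX.]-1 (0,1)[.X./O.X/OX.]+1* (0,2)[..X/O.X/OX.]+1 (1,1)[.../OXX/OX.]+1 (2,2)[.../O.X/OXX]-1
p2 O@[.X./O.X/OX.]: (0,0)[OX./O.X/OX.]-1* (0,2)[.XO/O.X/OX.]-1 (1,1)[.X./OOX/OX.]-1 (2,2)[.X./O.X/OXO]-1
p3 X@[OX./O.X/OX.]: (0,2)[OXX/O.X/OX.]+1* (1,1)[OX./OXX/OX.]+1 (2,2)[OX./O.X/OXX]+1
p4 O@[OXX/O.X/OX.] terminal -1; root [.../O.X/OX.] d5

value(.../O.X/OX., X) = +1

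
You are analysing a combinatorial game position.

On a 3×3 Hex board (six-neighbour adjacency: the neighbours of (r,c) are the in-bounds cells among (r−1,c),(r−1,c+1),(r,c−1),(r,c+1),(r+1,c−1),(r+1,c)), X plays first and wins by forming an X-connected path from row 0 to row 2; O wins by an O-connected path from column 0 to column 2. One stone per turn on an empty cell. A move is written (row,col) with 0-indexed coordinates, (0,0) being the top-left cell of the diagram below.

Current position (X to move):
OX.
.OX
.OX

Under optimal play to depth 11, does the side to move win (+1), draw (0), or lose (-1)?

value(OX./.OX/.OX, X) = +1

p1 X@[OX./.OX/.OX]: (0,2)[OXX/.OX/.OX]+1* (1,0)[OX./XOX/.OX]+1 (2,0)[OX./.OX/XOX]+1
p2 O@[OXX/.OX/.OX] terminal -1; root [OX./.OX/.OX] d11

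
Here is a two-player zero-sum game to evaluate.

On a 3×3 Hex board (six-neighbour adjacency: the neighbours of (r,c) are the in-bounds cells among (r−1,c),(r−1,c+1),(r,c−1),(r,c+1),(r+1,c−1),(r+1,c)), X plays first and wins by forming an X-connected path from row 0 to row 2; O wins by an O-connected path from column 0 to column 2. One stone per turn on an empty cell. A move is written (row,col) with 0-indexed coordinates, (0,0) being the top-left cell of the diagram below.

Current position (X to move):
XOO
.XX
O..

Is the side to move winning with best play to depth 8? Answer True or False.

ply 1, X at XOO/.XX/O.. | (1,0)=+1→XOO/XXX/O..*; (2,1)=-1→XOO/.XX/OX.; (2,2)=-1→XOO/.XX/O.X
ply 2, O at XOO/XXX/O.. | (2,1)=-1→XOO/XXX/OO.*; (2,2)=-1→XOO/XXX/O.O
ply 3, X at XOO/XXX/OO. | (2,2)=+1→XOO/XXX/OOX*
ply 4: XOO/XXX/OOX is terminal -1 (O); from XOO/.XX/O.. depth 8

X winning at [XOO/.XX/O..]: True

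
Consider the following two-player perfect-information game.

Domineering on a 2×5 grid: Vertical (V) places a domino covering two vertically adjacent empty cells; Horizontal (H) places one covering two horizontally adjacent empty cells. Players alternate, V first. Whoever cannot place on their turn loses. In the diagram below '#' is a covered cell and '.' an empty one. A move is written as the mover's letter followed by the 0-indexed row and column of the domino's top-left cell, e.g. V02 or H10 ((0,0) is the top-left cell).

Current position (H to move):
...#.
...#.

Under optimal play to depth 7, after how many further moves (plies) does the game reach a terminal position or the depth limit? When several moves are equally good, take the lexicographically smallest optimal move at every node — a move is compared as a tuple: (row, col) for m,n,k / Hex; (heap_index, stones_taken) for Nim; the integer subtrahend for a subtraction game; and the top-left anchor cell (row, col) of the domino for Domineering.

ply 1, H at ...#./...#. | H00=-1→##.#./...#.*; H01=-1→.###./...#.; H10=-1→...#./##.#.; H11=-1→...#./.###.
ply 2, V at ##.#./...#. | V02=+1→####./..##.*; V04=-1→##.##/...##
ply 3, H at ####./..##. | H10=-1→####./####.*
ply 4, V at ####./####. | V04=+1→#####/#####*
ply 5: #####/##### is terminal -1 (H); from ...#./...#. depth 7

PV length from [...#./...#.]: 4 plies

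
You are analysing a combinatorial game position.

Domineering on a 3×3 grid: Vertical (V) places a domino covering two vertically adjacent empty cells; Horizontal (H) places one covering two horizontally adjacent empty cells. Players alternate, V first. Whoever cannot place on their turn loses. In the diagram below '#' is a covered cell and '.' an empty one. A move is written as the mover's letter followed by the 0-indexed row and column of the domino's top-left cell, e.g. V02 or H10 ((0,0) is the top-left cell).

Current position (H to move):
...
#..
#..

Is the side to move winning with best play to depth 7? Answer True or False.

H winning at [.../#../#..]: True

p1 H@[.../#../#..]: H00[##./#../#..]-1 H01[.##/#../#..]-1 H11[.../###/#..]+1* H21[.../#../###]-1
p2 V@[.../###/#..] terminal -1; root [.../#../#..] d7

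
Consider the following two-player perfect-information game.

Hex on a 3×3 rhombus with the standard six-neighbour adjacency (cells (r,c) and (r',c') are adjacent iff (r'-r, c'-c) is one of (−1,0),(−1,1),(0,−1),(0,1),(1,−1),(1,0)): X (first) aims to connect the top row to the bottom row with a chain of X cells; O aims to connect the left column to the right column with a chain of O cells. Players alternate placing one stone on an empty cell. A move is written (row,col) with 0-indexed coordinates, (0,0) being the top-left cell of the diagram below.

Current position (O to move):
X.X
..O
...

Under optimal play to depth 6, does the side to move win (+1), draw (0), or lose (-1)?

ply 1, O at X.X/..O/... | (0,1)=-1→XOX/..O/...; (1,0)=-1→X.X/O.O/...; (1,1)=+1→X.X/.OO/...*; (2,0)=+1→X.X/..O/O..; (2,1)=-1→X.X/..O/.O.; (2,2)=-1→X.X/..O/..O
ply 2, X at X.X/.OO/... | (0,1)=-1→XXX/.OO/...*; (1,0)=-1→X.X/XOO/...; (2,0)=-1→X.X/.OO/X..; (2,1)=-1→X.X/.OO/.X.; (2,2)=-1→X.X/.OO/..X
ply 3, O at XXX/.OO/... | (1,0)=+1→XXX/OOO/...*; (2,0)=+1→XXX/.OO/O..; (2,1)=+1→XXX/.OO/.O.; (2,2)=+1→XXX/.OO/..O
ply 4: XXX/OOO/... is terminal -1 (X); from X.X/..O/... depth 6

value(X.X/..O/..., O) = +1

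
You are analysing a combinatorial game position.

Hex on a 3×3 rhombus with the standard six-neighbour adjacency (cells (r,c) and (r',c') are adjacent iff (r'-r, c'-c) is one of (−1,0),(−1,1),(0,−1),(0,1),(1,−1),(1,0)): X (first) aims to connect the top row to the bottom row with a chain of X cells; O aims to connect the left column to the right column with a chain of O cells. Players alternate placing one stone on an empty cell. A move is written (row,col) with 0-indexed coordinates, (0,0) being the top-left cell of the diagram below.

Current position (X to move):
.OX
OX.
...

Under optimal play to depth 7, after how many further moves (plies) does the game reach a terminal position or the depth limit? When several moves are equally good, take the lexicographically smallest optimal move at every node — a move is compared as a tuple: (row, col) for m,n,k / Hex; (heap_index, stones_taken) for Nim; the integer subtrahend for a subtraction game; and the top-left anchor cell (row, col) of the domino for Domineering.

ply 1, X at .OX/OX./... | (0,0)=+1→XOX/OX./...*; (1,2)=+1→.OX/OXX/...; (2,0)=+1→.OX/OX./X..; (2,1)=+1→.OX/OX./.X.; (2,2)=+1→.OX/OX./..X
ply 2, O at XOX/OX./... | (1,2)=-1→XOX/OXO/...*; (2,0)=-1→XOX/OX./O..; (2,1)=-1→XOX/OX./.O.; (2,2)=-1→XOX/OX./..O
ply 3, X at XOX/OXO/... | (2,0)=+1→XOX/OXO/X..*; (2,1)=+1→XOX/OXO/.X.; (2,2)=+1→XOX/OXO/..X
ply 4: XOX/OXO/X.. is terminal -1 (O); from .OX/OX./... depth 7

PV length from [.OX/OX./...]: 3 plies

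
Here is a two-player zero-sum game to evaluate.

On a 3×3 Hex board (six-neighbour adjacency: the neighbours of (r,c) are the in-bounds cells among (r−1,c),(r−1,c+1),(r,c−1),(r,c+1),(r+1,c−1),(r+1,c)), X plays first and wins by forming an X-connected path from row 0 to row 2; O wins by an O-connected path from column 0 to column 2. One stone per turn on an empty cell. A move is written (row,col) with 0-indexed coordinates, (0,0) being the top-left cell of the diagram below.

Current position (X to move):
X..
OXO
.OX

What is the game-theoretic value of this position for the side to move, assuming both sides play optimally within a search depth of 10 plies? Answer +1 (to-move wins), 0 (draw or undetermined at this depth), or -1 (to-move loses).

p1 X@[X../OXO/.OX]: (0,1)[XX./OXO/.OX]-1 (0,2)[X.X/OXO/.OX]-1 (2,0)[X../OXO/XOX]+1*
p2 O@[X../OXO/XOX]: (0,1)[XO./OXO/XOX]-1* (0,2)[X.O/OXO/XOX]-1
p3 X@[XO./OXO/XOX]: (0,2)[XOX/OXO/XOX]+1*
p4 O@[XOX/OXO/XOX] terminal -1; root [X../OXO/.OX] d10

value(X../OXO/.OX, X) = +1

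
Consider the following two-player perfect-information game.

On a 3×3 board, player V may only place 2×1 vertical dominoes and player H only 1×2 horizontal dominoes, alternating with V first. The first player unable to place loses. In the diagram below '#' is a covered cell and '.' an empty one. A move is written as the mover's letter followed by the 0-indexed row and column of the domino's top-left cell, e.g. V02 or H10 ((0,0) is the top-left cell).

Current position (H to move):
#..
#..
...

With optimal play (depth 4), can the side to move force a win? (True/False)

p1 H@[#../#../...]: H01[###/#../...]-1 H11[#../###/...]+1* H20[#../#../##.]-1 H21[#../#../.##]-1
p2 V@[#../###/...] terminal -1; root [#../#../...] d4

H winning at [#../#../...]: True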